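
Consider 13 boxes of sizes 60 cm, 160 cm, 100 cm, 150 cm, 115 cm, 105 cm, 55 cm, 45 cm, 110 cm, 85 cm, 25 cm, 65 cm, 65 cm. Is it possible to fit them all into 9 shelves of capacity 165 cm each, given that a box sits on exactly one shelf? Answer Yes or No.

Yes

A valid assignment using 8 shelves:
  shelf 1: 160 = 160
  shelf 2: 150 = 150
  shelf 3: 115 + 45 = 160
  shelf 4: 110 + 55 = 165
  shelf 5: 105 + 60 = 165
  shelf 6: 100 + 65 = 165
  shelf 7: 85 + 65 = 150
  shelf 8: 25 = 25
That uses only 8 ≤ 9, so 9 shelves are enough.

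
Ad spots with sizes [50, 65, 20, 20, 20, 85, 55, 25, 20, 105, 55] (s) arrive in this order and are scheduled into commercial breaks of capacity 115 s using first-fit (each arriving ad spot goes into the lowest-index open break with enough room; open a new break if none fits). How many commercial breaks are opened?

5

  50 → break 1 (new)  [load 50/115]
  65 → break 1  [load 115/115]
  20 → break 2 (new)  [load 20/115]
  20 → break 2  [load 40/115]
  20 → break 2  [load 60/115]
  85 → break 3 (new)  [load 85/115]
  55 → break 2  [load 115/115]
  25 → break 3  [load 110/115]
  20 → break 4 (new)  [load 20/115]
  105 → break 5 (new)  [load 105/115]
  55 → break 4  [load 75/115]
5 commercial breaks opened.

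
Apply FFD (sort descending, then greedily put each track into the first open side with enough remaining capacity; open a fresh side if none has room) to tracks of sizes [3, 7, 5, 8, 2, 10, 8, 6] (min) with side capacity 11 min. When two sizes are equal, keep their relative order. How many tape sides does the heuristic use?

Sorted descending: 10, 8, 8, 7, 6, 5, 3, 2.
  10 → side 1 (new)  [load 10/11]
  8 → side 2 (new)  [load 8/11]
  8 → side 3 (new)  [load 8/11]
  7 → side 4 (new)  [load 7/11]
  6 → side 5 (new)  [load 6/11]
  5 → side 5  [load 11/11]
  3 → side 2  [load 11/11]
  2 → side 3  [load 10/11]
5 tape sides opened.

5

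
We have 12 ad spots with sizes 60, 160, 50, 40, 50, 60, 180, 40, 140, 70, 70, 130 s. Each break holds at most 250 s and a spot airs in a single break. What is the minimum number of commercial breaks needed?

Total = 180 + 160 + 140 + 130 + 70 + 70 + 60 + 60 + 50 + 50 + 40 + 40 = 1050 s.
Lower bound: ⌈1050/250⌉ = 5 commercial breaks.
A packing using 5 commercial breaks:
  break 1: 180 + 70 = 250
  break 2: 160 + 70 = 230
  break 3: 140 + 60 + 50 = 250
  break 4: 130 + 60 + 50 = 240
  break 5: 40 + 40 = 80
This matches the lower bound, so 5 is optimal.

5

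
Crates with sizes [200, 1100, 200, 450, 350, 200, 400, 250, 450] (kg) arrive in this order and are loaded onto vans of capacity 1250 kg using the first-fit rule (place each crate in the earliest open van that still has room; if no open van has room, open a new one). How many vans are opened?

4

  200 → van 1 (new)  [load 200/1250]
  1100 → van 2 (new)  [load 1100/1250]
  200 → van 1  [load 400/1250]
  450 → van 1  [load 850/1250]
  350 → van 1  [load 1200/1250]
  200 → van 3 (new)  [load 200/1250]
  400 → van 3  [load 600/1250]
  250 → van 3  [load 850/1250]
  450 → van 4 (new)  [load 450/1250]
4 vans opened.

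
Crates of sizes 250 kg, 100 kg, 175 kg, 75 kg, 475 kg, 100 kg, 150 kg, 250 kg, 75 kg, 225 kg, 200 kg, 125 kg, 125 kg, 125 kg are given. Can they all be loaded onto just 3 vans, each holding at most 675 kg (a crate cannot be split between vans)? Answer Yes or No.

No

Total = 2450 kg; ⌈2450/675⌉ = 4.
At least 4 vans are required, but only 3 are allowed.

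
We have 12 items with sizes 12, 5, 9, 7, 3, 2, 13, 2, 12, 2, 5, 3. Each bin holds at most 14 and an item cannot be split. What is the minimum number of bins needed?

Total = 13 + 12 + 12 + 9 + 7 + 5 + 5 + 3 + 3 + 2 + 2 + 2 = 75.
Lower bound: ⌈75/14⌉ = 6 bins.
A packing using 6 bins:
  bin 1: 13 = 13
  bin 2: 12 + 2 = 14
  bin 3: 12 + 2 = 14
  bin 4: 9 + 5 = 14
  bin 5: 7 + 5 + 2 = 14
  bin 6: 3 + 3 = 6
This matches the lower bound, so 6 is optimal.

6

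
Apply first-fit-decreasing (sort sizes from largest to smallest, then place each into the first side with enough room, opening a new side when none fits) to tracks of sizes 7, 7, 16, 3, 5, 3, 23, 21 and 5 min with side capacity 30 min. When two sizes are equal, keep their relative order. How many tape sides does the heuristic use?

Sorted descending: 23, 21, 16, 7, 7, 5, 5, 3, 3.
  23 → side 1 (new)  [load 23/30]
  21 → side 2 (new)  [load 21/30]
  16 → side 3 (new)  [load 16/30]
  7 → side 1  [load 30/30]
  7 → side 2  [load 28/30]
  5 → side 3  [load 21/30]
  5 → side 3  [load 26/30]
  3 → side 3  [load 29/30]
  3 → side 4 (new)  [load 3/30]
4 tape sides opened.

4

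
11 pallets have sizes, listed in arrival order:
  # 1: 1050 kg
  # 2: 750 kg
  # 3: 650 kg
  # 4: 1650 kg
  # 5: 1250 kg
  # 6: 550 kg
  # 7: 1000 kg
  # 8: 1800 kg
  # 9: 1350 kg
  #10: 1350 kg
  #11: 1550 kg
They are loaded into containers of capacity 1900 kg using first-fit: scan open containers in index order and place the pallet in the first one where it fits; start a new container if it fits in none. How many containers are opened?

  1050 → container 1 (new)  [load 1050/1900]
  750 → container 1  [load 1800/1900]
  650 → container 2 (new)  [load 650/1900]
  1650 → container 3 (new)  [load 1650/1900]
  1250 → container 2  [load 1900/1900]
  550 → container 4 (new)  [load 550/1900]
  1000 → container 4  [load 1550/1900]
  1800 → container 5 (new)  [load 1800/1900]
  1350 → container 6 (new)  [load 1350/1900]
  1350 → container 7 (new)  [load 1350/1900]
  1550 → container 8 (new)  [load 1550/1900]
8 containers opened.

8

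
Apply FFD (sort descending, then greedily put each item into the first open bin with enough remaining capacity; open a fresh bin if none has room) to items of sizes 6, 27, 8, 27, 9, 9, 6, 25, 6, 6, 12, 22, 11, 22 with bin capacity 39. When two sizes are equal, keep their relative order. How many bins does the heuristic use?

6

Sorted descending: 27, 27, 25, 22, 22, 12, 11, 9, 9, 8, 6, 6, 6, 6.
  27 → bin 1 (new)  [load 27/39]
  27 → bin 2 (new)  [load 27/39]
  25 → bin 3 (new)  [load 25/39]
  22 → bin 4 (new)  [load 22/39]
  22 → bin 5 (new)  [load 22/39]
  12 → bin 1  [load 39/39]
  11 → bin 2  [load 38/39]
  9 → bin 3  [load 34/39]
  9 → bin 4  [load 31/39]
  8 → bin 4  [load 39/39]
  6 → bin 5  [load 28/39]
  6 → bin 5  [load 34/39]
  6 → bin 6 (new)  [load 6/39]
  6 → bin 6  [load 12/39]
6 bins opened.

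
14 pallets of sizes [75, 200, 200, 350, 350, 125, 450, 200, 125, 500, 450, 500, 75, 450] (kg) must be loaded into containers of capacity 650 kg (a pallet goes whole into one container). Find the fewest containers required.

7

Total = 500 + 500 + 450 + 450 + 450 + 350 + 350 + 200 + 200 + 200 + 125 + 125 + 75 + 75 = 4050 kg.
Lower bound: ⌈4050/650⌉ = 7 containers.
A packing using 7 containers:
  container 1: 500 + 125 = 625
  container 2: 500 + 125 = 625
  container 3: 450 + 200 = 650
  container 4: 450 + 200 = 650
  container 5: 450 + 200 = 650
  container 6: 350 + 75 + 75 = 500
  container 7: 350 = 350
This matches the lower bound, so 7 is optimal.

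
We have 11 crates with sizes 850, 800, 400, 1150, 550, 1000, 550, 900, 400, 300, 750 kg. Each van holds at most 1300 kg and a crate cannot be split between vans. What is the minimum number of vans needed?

Total = 1150 + 1000 + 900 + 850 + 800 + 750 + 550 + 550 + 400 + 400 + 300 = 7650 kg.
Lower bound: ⌈7650/1300⌉ = 6 vans.
A packing using 7 vans:
  van 1: 1150 = 1150
  van 2: 1000 + 300 = 1300
  van 3: 900 + 400 = 1300
  van 4: 850 + 400 = 1250
  van 5: 800 = 800
  van 6: 750 + 550 = 1300
  van 7: 550 = 550
No arrangement into 6 vans stays within capacity, so 7 is optimal.

7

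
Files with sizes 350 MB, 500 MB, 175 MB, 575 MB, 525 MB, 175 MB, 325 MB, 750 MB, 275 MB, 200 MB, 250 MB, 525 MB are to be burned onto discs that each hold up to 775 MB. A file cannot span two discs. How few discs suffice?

Total = 750 + 575 + 525 + 525 + 500 + 350 + 325 + 275 + 250 + 200 + 175 + 175 = 4625 MB.
Lower bound: ⌈4625/775⌉ = 6 discs.
A packing using 7 discs:
  disc 1: 750 = 750
  disc 2: 575 + 200 = 775
  disc 3: 525 + 250 = 775
  disc 4: 525 + 175 = 700
  disc 5: 500 + 275 = 775
  disc 6: 350 + 325 = 675
  disc 7: 175 = 175
No arrangement into 6 discs stays within capacity, so 7 is optimal.

7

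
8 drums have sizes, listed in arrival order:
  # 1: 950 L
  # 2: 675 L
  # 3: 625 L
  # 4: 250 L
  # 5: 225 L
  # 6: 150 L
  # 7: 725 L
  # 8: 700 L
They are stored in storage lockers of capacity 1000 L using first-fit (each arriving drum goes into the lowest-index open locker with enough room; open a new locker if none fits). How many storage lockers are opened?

5

  950 → locker 1 (new)  [load 950/1000]
  675 → locker 2 (new)  [load 675/1000]
  625 → locker 3 (new)  [load 625/1000]
  250 → locker 2  [load 925/1000]
  225 → locker 3  [load 850/1000]
  150 → locker 3  [load 1000/1000]
  725 → locker 4 (new)  [load 725/1000]
  700 → locker 5 (new)  [load 700/1000]
5 storage lockers opened.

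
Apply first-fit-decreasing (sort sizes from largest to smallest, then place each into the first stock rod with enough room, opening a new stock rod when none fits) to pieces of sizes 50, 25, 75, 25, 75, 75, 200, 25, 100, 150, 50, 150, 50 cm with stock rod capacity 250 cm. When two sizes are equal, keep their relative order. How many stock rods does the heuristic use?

5

Sorted descending: 200, 150, 150, 100, 75, 75, 75, 50, 50, 50, 25, 25, 25.
  200 → stock rod 1 (new)  [load 200/250]
  150 → stock rod 2 (new)  [load 150/250]
  150 → stock rod 3 (new)  [load 150/250]
  100 → stock rod 2  [load 250/250]
  75 → stock rod 3  [load 225/250]
  75 → stock rod 4 (new)  [load 75/250]
  75 → stock rod 4  [load 150/250]
  50 → stock rod 1  [load 250/250]
  50 → stock rod 4  [load 200/250]
  50 → stock rod 4  [load 250/250]
  25 → stock rod 3  [load 250/250]
  25 → stock rod 5 (new)  [load 25/250]
  25 → stock rod 5  [load 50/250]
5 stock rods opened.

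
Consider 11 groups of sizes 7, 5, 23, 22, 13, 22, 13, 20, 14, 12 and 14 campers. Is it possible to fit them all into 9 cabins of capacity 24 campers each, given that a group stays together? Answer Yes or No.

Yes

A valid assignment using 9 cabins:
  cabin 1: 23 = 23
  cabin 2: 22 = 22
  cabin 3: 22 = 22
  cabin 4: 20 = 20
  cabin 5: 14 + 7 = 21
  cabin 6: 14 + 5 = 19
  cabin 7: 13 = 13
  cabin 8: 13 = 13
  cabin 9: 12 = 12
Every load is within 24 campers, so 9 cabins suffice.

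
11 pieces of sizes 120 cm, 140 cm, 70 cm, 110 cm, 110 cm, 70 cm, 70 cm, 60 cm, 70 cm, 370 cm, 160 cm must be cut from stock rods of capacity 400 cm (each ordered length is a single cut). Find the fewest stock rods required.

Total = 370 + 160 + 140 + 120 + 110 + 110 + 70 + 70 + 70 + 70 + 60 = 1350 cm.
Lower bound: ⌈1350/400⌉ = 4 stock rods.
A packing using 4 stock rods:
  stock rod 1: 370 = 370
  stock rod 2: 160 + 140 + 70 = 370
  stock rod 3: 120 + 110 + 110 + 60 = 400
  stock rod 4: 70 + 70 + 70 = 210
This matches the lower bound, so 4 is optimal.

4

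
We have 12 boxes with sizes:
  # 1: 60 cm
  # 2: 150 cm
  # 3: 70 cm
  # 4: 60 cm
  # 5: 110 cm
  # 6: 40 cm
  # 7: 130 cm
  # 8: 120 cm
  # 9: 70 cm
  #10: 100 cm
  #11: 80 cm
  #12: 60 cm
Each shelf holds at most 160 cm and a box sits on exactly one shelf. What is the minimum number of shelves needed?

8

Total = 150 + 130 + 120 + 110 + 100 + 80 + 70 + 70 + 60 + 60 + 60 + 40 = 1050 cm.
Lower bound: ⌈1050/160⌉ = 7 shelves.
A packing using 8 shelves:
  shelf 1: 150 = 150
  shelf 2: 130 = 130
  shelf 3: 120 + 40 = 160
  shelf 4: 110 = 110
  shelf 5: 100 + 60 = 160
  shelf 6: 80 + 70 = 150
  shelf 7: 70 + 60 = 130
  shelf 8: 60 = 60
No arrangement into 7 shelves stays within capacity, so 8 is optimal.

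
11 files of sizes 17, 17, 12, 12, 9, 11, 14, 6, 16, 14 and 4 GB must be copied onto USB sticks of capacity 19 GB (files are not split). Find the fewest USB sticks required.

9

Total = 17 + 17 + 16 + 14 + 14 + 12 + 12 + 11 + 9 + 6 + 4 = 132 GB.
Lower bound: ⌈132/19⌉ = 7 USB sticks.
Also, 8 files each exceed 19/2 GB, and no two of those can share a USB stick, so at least 8 USB sticks are needed.
A packing using 9 USB sticks:
  USB stick 1: 17 = 17
  USB stick 2: 17 = 17
  USB stick 3: 16 = 16
  USB stick 4: 14 + 4 = 18
  USB stick 5: 14 = 14
  USB stick 6: 12 + 6 = 18
  USB stick 7: 12 = 12
  USB stick 8: 11 = 11
  USB stick 9: 9 = 9
No arrangement into 8 USB sticks stays within capacity, so 9 is optimal.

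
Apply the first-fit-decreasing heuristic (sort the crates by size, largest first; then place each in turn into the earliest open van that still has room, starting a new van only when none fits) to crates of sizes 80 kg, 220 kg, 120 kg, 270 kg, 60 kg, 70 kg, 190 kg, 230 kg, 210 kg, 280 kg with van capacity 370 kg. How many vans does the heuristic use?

6

Sorted descending: 280, 270, 230, 220, 210, 190, 120, 80, 70, 60.
  280 → van 1 (new)  [load 280/370]
  270 → van 2 (new)  [load 270/370]
  230 → van 3 (new)  [load 230/370]
  220 → van 4 (new)  [load 220/370]
  210 → van 5 (new)  [load 210/370]
  190 → van 6 (new)  [load 190/370]
  120 → van 3  [load 350/370]
  80 → van 1  [load 360/370]
  70 → van 2  [load 340/370]
  60 → van 4  [load 280/370]
6 vans opened.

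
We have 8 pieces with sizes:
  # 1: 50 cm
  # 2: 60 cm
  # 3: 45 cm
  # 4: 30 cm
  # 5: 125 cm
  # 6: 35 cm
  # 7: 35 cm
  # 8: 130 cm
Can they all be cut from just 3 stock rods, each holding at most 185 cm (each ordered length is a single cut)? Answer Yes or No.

Yes

A valid assignment using 3 stock rods:
  stock rod 1: 130 + 50 = 180
  stock rod 2: 125 + 60 = 185
  stock rod 3: 45 + 35 + 35 + 30 = 145
Every load is within 185 cm, so 3 stock rods suffice.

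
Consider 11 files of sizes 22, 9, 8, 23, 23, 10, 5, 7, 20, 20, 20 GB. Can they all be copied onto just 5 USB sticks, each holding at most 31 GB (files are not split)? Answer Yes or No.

Total = 167 GB; ⌈167/31⌉ = 6.
At least 6 USB sticks are required, but only 5 are allowed.

No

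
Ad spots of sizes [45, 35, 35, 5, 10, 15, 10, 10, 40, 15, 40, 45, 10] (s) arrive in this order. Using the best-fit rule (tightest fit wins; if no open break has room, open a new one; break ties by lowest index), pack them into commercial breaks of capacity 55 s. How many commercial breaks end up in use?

6

  45 → break 1 (new)  [load 45/55]
  35 → break 2 (new)  [load 35/55]
  35 → break 3 (new)  [load 35/55]
  5 → break 1  [load 50/55]
  10 → break 2  [load 45/55]
  15 → break 3  [load 50/55]
  10 → break 2  [load 55/55]
  10 → break 4 (new)  [load 10/55]
  40 → break 4  [load 50/55]
  15 → break 5 (new)  [load 15/55]
  40 → break 5  [load 55/55]
  45 → break 6 (new)  [load 45/55]
  10 → break 6  [load 55/55]
6 commercial breaks opened.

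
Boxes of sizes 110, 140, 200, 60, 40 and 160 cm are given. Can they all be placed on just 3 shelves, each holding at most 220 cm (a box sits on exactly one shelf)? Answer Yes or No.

Total = 710 cm; ⌈710/220⌉ = 4.
At least 4 shelves are required, but only 3 are allowed.

No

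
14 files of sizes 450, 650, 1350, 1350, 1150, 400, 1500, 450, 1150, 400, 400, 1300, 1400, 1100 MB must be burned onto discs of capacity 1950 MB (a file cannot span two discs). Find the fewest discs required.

Total = 1500 + 1400 + 1350 + 1350 + 1300 + 1150 + 1150 + 1100 + 650 + 450 + 450 + 400 + 400 + 400 = 13050 MB.
Lower bound: ⌈13050/1950⌉ = 7 discs.
Also, 8 files each exceed 975 MB, and no two of those can share a disc, so at least 8 discs are needed.
A packing using 8 discs:
  disc 1: 1500 + 450 = 1950
  disc 2: 1400 + 450 = 1850
  disc 3: 1350 + 400 = 1750
  disc 4: 1350 + 400 = 1750
  disc 5: 1300 + 650 = 1950
  disc 6: 1150 + 400 = 1550
  disc 7: 1150 = 1150
  disc 8: 1100 = 1100
This matches the lower bound, so 8 is optimal.

8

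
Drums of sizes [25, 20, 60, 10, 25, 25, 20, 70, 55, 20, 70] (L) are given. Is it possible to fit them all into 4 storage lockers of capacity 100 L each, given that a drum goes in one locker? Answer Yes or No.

Total = 400 L; ⌈400/100⌉ = 4.
The bound of 4 does not rule out 4, but exhaustive search shows no assignment into 4 storage lockers of capacity 100 L exists — the minimum is 5.

No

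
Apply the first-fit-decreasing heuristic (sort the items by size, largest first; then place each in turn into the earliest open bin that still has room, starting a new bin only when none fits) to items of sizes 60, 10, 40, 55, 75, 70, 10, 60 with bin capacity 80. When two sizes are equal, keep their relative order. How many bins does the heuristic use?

Sorted descending: 75, 70, 60, 60, 55, 40, 10, 10.
  75 → bin 1 (new)  [load 75/80]
  70 → bin 2 (new)  [load 70/80]
  60 → bin 3 (new)  [load 60/80]
  60 → bin 4 (new)  [load 60/80]
  55 → bin 5 (new)  [load 55/80]
  40 → bin 6 (new)  [load 40/80]
  10 → bin 2  [load 80/80]
  10 → bin 3  [load 70/80]
6 bins opened.

6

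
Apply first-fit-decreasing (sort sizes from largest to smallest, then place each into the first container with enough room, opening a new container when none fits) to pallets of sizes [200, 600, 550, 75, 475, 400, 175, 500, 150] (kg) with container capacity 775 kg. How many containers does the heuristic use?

5

Sorted descending: 600, 550, 500, 475, 400, 200, 175, 150, 75.
  600 → container 1 (new)  [load 600/775]
  550 → container 2 (new)  [load 550/775]
  500 → container 3 (new)  [load 500/775]
  475 → container 4 (new)  [load 475/775]
  400 → container 5 (new)  [load 400/775]
  200 → container 2  [load 750/775]
  175 → container 1  [load 775/775]
  150 → container 3  [load 650/775]
  75 → container 3  [load 725/775]
5 containers opened.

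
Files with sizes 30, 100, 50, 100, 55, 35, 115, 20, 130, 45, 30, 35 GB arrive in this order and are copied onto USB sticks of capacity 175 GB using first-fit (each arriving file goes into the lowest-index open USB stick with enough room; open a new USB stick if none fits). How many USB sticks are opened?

5

  30 → USB stick 1 (new)  [load 30/175]
  100 → USB stick 1  [load 130/175]
  50 → USB stick 2 (new)  [load 50/175]
  100 → USB stick 2  [load 150/175]
  55 → USB stick 3 (new)  [load 55/175]
  35 → USB stick 1  [load 165/175]
  115 → USB stick 3  [load 170/175]
  20 → USB stick 2  [load 170/175]
  130 → USB stick 4 (new)  [load 130/175]
  45 → USB stick 4  [load 175/175]
  30 → USB stick 5 (new)  [load 30/175]
  35 → USB stick 5  [load 65/175]
5 USB sticks opened.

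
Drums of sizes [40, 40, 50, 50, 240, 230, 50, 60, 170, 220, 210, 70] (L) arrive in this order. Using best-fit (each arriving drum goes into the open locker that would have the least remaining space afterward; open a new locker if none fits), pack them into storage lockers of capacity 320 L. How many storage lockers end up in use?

  40 → locker 1 (new)  [load 40/320]
  40 → locker 1  [load 80/320]
  50 → locker 1  [load 130/320]
  50 → locker 1  [load 180/320]
  240 → locker 2 (new)  [load 240/320]
  230 → locker 3 (new)  [load 230/320]
  50 → locker 2  [load 290/320]
  60 → locker 3  [load 290/320]
  170 → locker 4 (new)  [load 170/320]
  220 → locker 5 (new)  [load 220/320]
  210 → locker 6 (new)  [load 210/320]
  70 → locker 5  [load 290/320]
6 storage lockers opened.

6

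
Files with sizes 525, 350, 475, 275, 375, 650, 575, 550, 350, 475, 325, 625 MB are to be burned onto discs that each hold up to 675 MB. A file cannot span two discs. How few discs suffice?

10

Total = 650 + 625 + 575 + 550 + 525 + 475 + 475 + 375 + 350 + 350 + 325 + 275 = 5550 MB.
Lower bound: ⌈5550/675⌉ = 9 discs.
Also, 10 files each exceed 675/2 MB, and no two of those can share a disc, so at least 10 discs are needed.
A packing using 10 discs:
  disc 1: 650 = 650
  disc 2: 625 = 625
  disc 3: 575 = 575
  disc 4: 550 = 550
  disc 5: 525 = 525
  disc 6: 475 = 475
  disc 7: 475 = 475
  disc 8: 375 + 275 = 650
  disc 9: 350 + 325 = 675
  disc 10: 350 = 350
This matches the lower bound, so 10 is optimal.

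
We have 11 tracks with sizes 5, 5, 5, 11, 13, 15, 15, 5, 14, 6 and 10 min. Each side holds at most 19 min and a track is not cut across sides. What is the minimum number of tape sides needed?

Total = 15 + 15 + 14 + 13 + 11 + 10 + 6 + 5 + 5 + 5 + 5 = 104 min.
Lower bound: ⌈104/19⌉ = 6 tape sides.
A packing using 7 tape sides:
  side 1: 15 = 15
  side 2: 15 = 15
  side 3: 14 + 5 = 19
  side 4: 13 + 6 = 19
  side 5: 11 + 5 = 16
  side 6: 10 + 5 = 15
  side 7: 5 = 5
No arrangement into 6 tape sides stays within capacity, so 7 is optimal.

7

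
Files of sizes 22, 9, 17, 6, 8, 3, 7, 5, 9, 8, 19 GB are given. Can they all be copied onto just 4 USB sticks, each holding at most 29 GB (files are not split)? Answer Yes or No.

A valid assignment using 4 USB sticks:
  USB stick 1: 22 + 7 = 29
  USB stick 2: 19 + 9 = 28
  USB stick 3: 17 + 9 + 3 = 29
  USB stick 4: 8 + 8 + 6 + 5 = 27
Every load is within 29 GB, so 4 USB sticks suffice.

Yes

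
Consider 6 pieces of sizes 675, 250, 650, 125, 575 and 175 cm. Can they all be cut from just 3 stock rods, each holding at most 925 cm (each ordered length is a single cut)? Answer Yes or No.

Yes

A valid assignment using 3 stock rods:
  stock rod 1: 675 + 250 = 925
  stock rod 2: 650 + 175 = 825
  stock rod 3: 575 + 125 = 700
Every load is within 925 cm, so 3 stock rods suffice.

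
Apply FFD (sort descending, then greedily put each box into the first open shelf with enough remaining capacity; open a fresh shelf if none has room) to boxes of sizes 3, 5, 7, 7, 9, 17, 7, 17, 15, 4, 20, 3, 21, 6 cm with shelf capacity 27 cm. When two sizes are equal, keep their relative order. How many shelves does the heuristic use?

Sorted descending: 21, 20, 17, 17, 15, 9, 7, 7, 7, 6, 5, 4, 3, 3.
  21 → shelf 1 (new)  [load 21/27]
  20 → shelf 2 (new)  [load 20/27]
  17 → shelf 3 (new)  [load 17/27]
  17 → shelf 4 (new)  [load 17/27]
  15 → shelf 5 (new)  [load 15/27]
  9 → shelf 3  [load 26/27]
  7 → shelf 2  [load 27/27]
  7 → shelf 4  [load 24/27]
  7 → shelf 5  [load 22/27]
  6 → shelf 1  [load 27/27]
  5 → shelf 5  [load 27/27]
  4 → shelf 6 (new)  [load 4/27]
  3 → shelf 4  [load 27/27]
  3 → shelf 6  [load 7/27]
6 shelves opened.

6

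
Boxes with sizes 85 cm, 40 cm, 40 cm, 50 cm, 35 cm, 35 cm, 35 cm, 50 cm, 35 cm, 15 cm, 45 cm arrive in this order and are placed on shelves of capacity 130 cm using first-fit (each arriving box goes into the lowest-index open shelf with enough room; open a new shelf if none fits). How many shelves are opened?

  85 → shelf 1 (new)  [load 85/130]
  40 → shelf 1  [load 125/130]
  40 → shelf 2 (new)  [load 40/130]
  50 → shelf 2  [load 90/130]
  35 → shelf 2  [load 125/130]
  35 → shelf 3 (new)  [load 35/130]
  35 → shelf 3  [load 70/130]
  50 → shelf 3  [load 120/130]
  35 → shelf 4 (new)  [load 35/130]
  15 → shelf 4  [load 50/130]
  45 → shelf 4  [load 95/130]
4 shelves opened.

4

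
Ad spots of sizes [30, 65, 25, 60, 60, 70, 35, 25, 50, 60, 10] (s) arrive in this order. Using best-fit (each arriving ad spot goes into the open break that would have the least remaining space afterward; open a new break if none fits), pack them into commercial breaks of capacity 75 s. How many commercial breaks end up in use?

8

  30 → break 1 (new)  [load 30/75]
  65 → break 2 (new)  [load 65/75]
  25 → break 1  [load 55/75]
  60 → break 3 (new)  [load 60/75]
  60 → break 4 (new)  [load 60/75]
  70 → break 5 (new)  [load 70/75]
  35 → break 6 (new)  [load 35/75]
  25 → break 6  [load 60/75]
  50 → break 7 (new)  [load 50/75]
  60 → break 8 (new)  [load 60/75]
  10 → break 2  [load 75/75]
8 commercial breaks opened.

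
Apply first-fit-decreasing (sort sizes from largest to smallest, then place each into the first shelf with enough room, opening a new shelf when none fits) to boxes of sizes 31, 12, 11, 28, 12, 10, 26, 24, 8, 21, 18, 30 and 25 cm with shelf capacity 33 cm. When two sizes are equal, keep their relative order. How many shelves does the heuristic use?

9

Sorted descending: 31, 30, 28, 26, 25, 24, 21, 18, 12, 12, 11, 10, 8.
  31 → shelf 1 (new)  [load 31/33]
  30 → shelf 2 (new)  [load 30/33]
  28 → shelf 3 (new)  [load 28/33]
  26 → shelf 4 (new)  [load 26/33]
  25 → shelf 5 (new)  [load 25/33]
  24 → shelf 6 (new)  [load 24/33]
  21 → shelf 7 (new)  [load 21/33]
  18 → shelf 8 (new)  [load 18/33]
  12 → shelf 7  [load 33/33]
  12 → shelf 8  [load 30/33]
  11 → shelf 9 (new)  [load 11/33]
  10 → shelf 9  [load 21/33]
  8 → shelf 5  [load 33/33]
9 shelves opened.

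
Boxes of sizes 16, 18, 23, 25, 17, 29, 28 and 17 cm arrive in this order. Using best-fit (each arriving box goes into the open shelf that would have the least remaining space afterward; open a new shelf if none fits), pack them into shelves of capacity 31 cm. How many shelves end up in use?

8

  16 → shelf 1 (new)  [load 16/31]
  18 → shelf 2 (new)  [load 18/31]
  23 → shelf 3 (new)  [load 23/31]
  25 → shelf 4 (new)  [load 25/31]
  17 → shelf 5 (new)  [load 17/31]
  29 → shelf 6 (new)  [load 29/31]
  28 → shelf 7 (new)  [load 28/31]
  17 → shelf 8 (new)  [load 17/31]
8 shelves opened.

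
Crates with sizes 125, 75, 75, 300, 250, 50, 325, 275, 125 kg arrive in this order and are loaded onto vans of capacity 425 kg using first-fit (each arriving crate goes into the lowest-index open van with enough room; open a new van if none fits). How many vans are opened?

5

  125 → van 1 (new)  [load 125/425]
  75 → van 1  [load 200/425]
  75 → van 1  [load 275/425]
  300 → van 2 (new)  [load 300/425]
  250 → van 3 (new)  [load 250/425]
  50 → van 1  [load 325/425]
  325 → van 4 (new)  [load 325/425]
  275 → van 5 (new)  [load 275/425]
  125 → van 2  [load 425/425]
5 vans opened.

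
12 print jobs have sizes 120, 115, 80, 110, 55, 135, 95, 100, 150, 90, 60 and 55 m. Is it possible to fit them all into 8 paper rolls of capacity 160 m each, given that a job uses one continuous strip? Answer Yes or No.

No

Total = 1165 m; ⌈1165/160⌉ = 8.
The bound of 8 does not rule out 8, but exhaustive search shows no assignment into 8 paper rolls of capacity 160 m exists — the minimum is 9.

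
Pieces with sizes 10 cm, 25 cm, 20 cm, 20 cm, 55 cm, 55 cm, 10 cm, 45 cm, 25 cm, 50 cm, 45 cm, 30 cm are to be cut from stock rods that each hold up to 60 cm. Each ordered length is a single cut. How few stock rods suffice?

8

Total = 55 + 55 + 50 + 45 + 45 + 30 + 25 + 25 + 20 + 20 + 10 + 10 = 390 cm.
Lower bound: ⌈390/60⌉ = 7 stock rods.
A packing using 8 stock rods:
  stock rod 1: 55 = 55
  stock rod 2: 55 = 55
  stock rod 3: 50 + 10 = 60
  stock rod 4: 45 + 10 = 55
  stock rod 5: 45 = 45
  stock rod 6: 30 + 25 = 55
  stock rod 7: 25 + 20 = 45
  stock rod 8: 20 = 20
No arrangement into 7 stock rods stays within capacity, so 8 is optimal.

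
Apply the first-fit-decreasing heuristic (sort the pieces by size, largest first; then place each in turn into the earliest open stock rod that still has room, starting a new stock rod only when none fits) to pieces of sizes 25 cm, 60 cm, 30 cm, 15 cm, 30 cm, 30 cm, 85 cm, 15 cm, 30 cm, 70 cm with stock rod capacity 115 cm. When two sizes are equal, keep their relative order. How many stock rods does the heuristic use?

4

Sorted descending: 85, 70, 60, 30, 30, 30, 30, 25, 15, 15.
  85 → stock rod 1 (new)  [load 85/115]
  70 → stock rod 2 (new)  [load 70/115]
  60 → stock rod 3 (new)  [load 60/115]
  30 → stock rod 1  [load 115/115]
  30 → stock rod 2  [load 100/115]
  30 → stock rod 3  [load 90/115]
  30 → stock rod 4 (new)  [load 30/115]
  25 → stock rod 3  [load 115/115]
  15 → stock rod 2  [load 115/115]
  15 → stock rod 4  [load 45/115]
4 stock rods opened.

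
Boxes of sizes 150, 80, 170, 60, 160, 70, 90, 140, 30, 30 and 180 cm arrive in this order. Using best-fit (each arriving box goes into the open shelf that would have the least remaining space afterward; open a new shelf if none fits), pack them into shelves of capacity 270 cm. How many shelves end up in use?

5

  150 → shelf 1 (new)  [load 150/270]
  80 → shelf 1  [load 230/270]
  170 → shelf 2 (new)  [load 170/270]
  60 → shelf 2  [load 230/270]
  160 → shelf 3 (new)  [load 160/270]
  70 → shelf 3  [load 230/270]
  90 → shelf 4 (new)  [load 90/270]
  140 → shelf 4  [load 230/270]
  30 → shelf 1  [load 260/270]
  30 → shelf 2  [load 260/270]
  180 → shelf 5 (new)  [load 180/270]
5 shelves opened.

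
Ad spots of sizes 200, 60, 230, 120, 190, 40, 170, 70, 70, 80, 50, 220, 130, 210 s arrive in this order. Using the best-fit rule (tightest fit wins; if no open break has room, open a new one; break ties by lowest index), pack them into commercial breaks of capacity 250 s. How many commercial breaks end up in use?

8

  200 → break 1 (new)  [load 200/250]
  60 → break 2 (new)  [load 60/250]
  230 → break 3 (new)  [load 230/250]
  120 → break 2  [load 180/250]
  190 → break 4 (new)  [load 190/250]
  40 → break 1  [load 240/250]
  170 → break 5 (new)  [load 170/250]
  70 → break 2  [load 250/250]
  70 → break 5  [load 240/250]
  80 → break 6 (new)  [load 80/250]
  50 → break 4  [load 240/250]
  220 → break 7 (new)  [load 220/250]
  130 → break 6  [load 210/250]
  210 → break 8 (new)  [load 210/250]
8 commercial breaks opened.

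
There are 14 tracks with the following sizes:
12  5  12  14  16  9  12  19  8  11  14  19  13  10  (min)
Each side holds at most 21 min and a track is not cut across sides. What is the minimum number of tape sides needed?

10

Total = 19 + 19 + 16 + 14 + 14 + 13 + 12 + 12 + 12 + 11 + 10 + 9 + 8 + 5 = 174 min.
Lower bound: ⌈174/21⌉ = 9 tape sides.
Also, 10 tracks each exceed 21/2 min, and no two of those can share a side, so at least 10 tape sides are needed.
A packing using 10 tape sides:
  side 1: 19 = 19
  side 2: 19 = 19
  side 3: 16 + 5 = 21
  side 4: 14 = 14
  side 5: 14 = 14
  side 6: 13 + 8 = 21
  side 7: 12 + 9 = 21
  side 8: 12 = 12
  side 9: 12 = 12
  side 10: 11 + 10 = 21
This matches the lower bound, so 10 is optimal.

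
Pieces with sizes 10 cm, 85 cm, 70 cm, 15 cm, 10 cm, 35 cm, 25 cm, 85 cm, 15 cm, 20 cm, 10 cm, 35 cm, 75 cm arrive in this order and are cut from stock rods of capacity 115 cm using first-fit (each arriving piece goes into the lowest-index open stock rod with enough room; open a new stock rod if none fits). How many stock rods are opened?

5

  10 → stock rod 1 (new)  [load 10/115]
  85 → stock rod 1  [load 95/115]
  70 → stock rod 2 (new)  [load 70/115]
  15 → stock rod 1  [load 110/115]
  10 → stock rod 2  [load 80/115]
  35 → stock rod 2  [load 115/115]
  25 → stock rod 3 (new)  [load 25/115]
  85 → stock rod 3  [load 110/115]
  15 → stock rod 4 (new)  [load 15/115]
  20 → stock rod 4  [load 35/115]
  10 → stock rod 4  [load 45/115]
  35 → stock rod 4  [load 80/115]
  75 → stock rod 5 (new)  [load 75/115]
5 stock rods opened.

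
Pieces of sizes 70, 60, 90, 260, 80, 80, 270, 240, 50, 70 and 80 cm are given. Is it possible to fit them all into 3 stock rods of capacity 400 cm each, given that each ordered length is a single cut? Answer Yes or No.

No

Total = 1350 cm; ⌈1350/400⌉ = 4.
At least 4 stock rods are required, but only 3 are allowed.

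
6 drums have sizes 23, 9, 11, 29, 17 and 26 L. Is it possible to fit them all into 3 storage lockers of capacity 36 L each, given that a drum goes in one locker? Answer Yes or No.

No

Total = 115 L; ⌈115/36⌉ = 4.
At least 4 storage lockers are required, but only 3 are allowed.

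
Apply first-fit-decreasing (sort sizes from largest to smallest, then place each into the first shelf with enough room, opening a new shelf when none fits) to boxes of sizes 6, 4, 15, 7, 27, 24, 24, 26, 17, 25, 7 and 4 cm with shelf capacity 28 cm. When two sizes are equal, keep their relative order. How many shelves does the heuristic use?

7

Sorted descending: 27, 26, 25, 24, 24, 17, 15, 7, 7, 6, 4, 4.
  27 → shelf 1 (new)  [load 27/28]
  26 → shelf 2 (new)  [load 26/28]
  25 → shelf 3 (new)  [load 25/28]
  24 → shelf 4 (new)  [load 24/28]
  24 → shelf 5 (new)  [load 24/28]
  17 → shelf 6 (new)  [load 17/28]
  15 → shelf 7 (new)  [load 15/28]
  7 → shelf 6  [load 24/28]
  7 → shelf 7  [load 22/28]
  6 → shelf 7  [load 28/28]
  4 → shelf 4  [load 28/28]
  4 → shelf 5  [load 28/28]
7 shelves opened.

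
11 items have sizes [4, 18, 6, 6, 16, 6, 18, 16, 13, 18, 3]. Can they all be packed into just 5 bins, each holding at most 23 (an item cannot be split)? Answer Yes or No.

Total = 124; ⌈124/23⌉ = 6.
At least 6 bins are required, but only 5 are allowed.

No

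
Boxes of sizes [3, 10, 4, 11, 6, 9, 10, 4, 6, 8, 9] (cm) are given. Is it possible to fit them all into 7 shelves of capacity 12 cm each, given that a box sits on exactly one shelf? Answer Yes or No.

No

Total = 80 cm; ⌈80/12⌉ = 7.
The bound of 7 does not rule out 7, but exhaustive search shows no assignment into 7 shelves of capacity 12 cm exists — the minimum is 8.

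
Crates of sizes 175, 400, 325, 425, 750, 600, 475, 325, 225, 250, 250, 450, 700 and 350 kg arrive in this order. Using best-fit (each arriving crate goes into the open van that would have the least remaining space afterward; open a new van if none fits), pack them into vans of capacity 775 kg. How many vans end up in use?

  175 → van 1 (new)  [load 175/775]
  400 → van 1  [load 575/775]
  325 → van 2 (new)  [load 325/775]
  425 → van 2  [load 750/775]
  750 → van 3 (new)  [load 750/775]
  600 → van 4 (new)  [load 600/775]
  475 → van 5 (new)  [load 475/775]
  325 → van 6 (new)  [load 325/775]
  225 → van 5  [load 700/775]
  250 → van 6  [load 575/775]
  250 → van 7 (new)  [load 250/775]
  450 → van 7  [load 700/775]
  700 → van 8 (new)  [load 700/775]
  350 → van 9 (new)  [load 350/775]
9 vans opened.

9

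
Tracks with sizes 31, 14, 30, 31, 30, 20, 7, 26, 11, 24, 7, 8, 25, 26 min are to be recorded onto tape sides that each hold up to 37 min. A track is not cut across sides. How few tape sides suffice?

Total = 31 + 31 + 30 + 30 + 26 + 26 + 25 + 24 + 20 + 14 + 11 + 8 + 7 + 7 = 290 min.
Lower bound: ⌈290/37⌉ = 8 tape sides.
Also, 9 tracks each exceed 37/2 min, and no two of those can share a side, so at least 9 tape sides are needed.
A packing using 9 tape sides:
  side 1: 31 = 31
  side 2: 31 = 31
  side 3: 30 + 7 = 37
  side 4: 30 + 7 = 37
  side 5: 26 + 11 = 37
  side 6: 26 + 8 = 34
  side 7: 25 = 25
  side 8: 24 = 24
  side 9: 20 + 14 = 34
This matches the lower bound, so 9 is optimal.

9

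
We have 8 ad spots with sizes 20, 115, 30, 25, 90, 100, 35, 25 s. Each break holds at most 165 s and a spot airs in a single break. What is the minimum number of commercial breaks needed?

3

Total = 115 + 100 + 90 + 35 + 30 + 25 + 25 + 20 = 440 s.
Lower bound: ⌈440/165⌉ = 3 commercial breaks.
A packing using 3 commercial breaks:
  break 1: 115 + 35 = 150
  break 2: 100 + 30 + 25 = 155
  break 3: 90 + 25 + 20 = 135
This matches the lower bound, so 3 is optimal.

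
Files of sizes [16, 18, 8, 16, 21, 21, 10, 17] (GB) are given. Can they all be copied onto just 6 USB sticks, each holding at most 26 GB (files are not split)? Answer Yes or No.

A valid assignment using 6 USB sticks:
  USB stick 1: 21 = 21
  USB stick 2: 21 = 21
  USB stick 3: 18 + 8 = 26
  USB stick 4: 17 = 17
  USB stick 5: 16 + 10 = 26
  USB stick 6: 16 = 16
Every load is within 26 GB, so 6 USB sticks suffice.

Yes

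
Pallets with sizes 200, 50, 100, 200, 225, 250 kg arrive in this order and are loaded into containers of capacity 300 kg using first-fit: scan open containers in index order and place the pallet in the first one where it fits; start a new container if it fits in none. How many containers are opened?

4

  200 → container 1 (new)  [load 200/300]
  50 → container 1  [load 250/300]
  100 → container 2 (new)  [load 100/300]
  200 → container 2  [load 300/300]
  225 → container 3 (new)  [load 225/300]
  250 → container 4 (new)  [load 250/300]
4 containers opened.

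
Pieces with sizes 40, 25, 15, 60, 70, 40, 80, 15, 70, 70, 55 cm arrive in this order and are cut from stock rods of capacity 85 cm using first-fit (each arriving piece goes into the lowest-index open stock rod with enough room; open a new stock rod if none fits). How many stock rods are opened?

8

  40 → stock rod 1 (new)  [load 40/85]
  25 → stock rod 1  [load 65/85]
  15 → stock rod 1  [load 80/85]
  60 → stock rod 2 (new)  [load 60/85]
  70 → stock rod 3 (new)  [load 70/85]
  40 → stock rod 4 (new)  [load 40/85]
  80 → stock rod 5 (new)  [load 80/85]
  15 → stock rod 2  [load 75/85]
  70 → stock rod 6 (new)  [load 70/85]
  70 → stock rod 7 (new)  [load 70/85]
  55 → stock rod 8 (new)  [load 55/85]
8 stock rods opened.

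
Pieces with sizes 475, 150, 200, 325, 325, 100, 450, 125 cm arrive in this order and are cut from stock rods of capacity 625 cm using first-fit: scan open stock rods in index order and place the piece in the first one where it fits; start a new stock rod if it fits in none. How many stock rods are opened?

  475 → stock rod 1 (new)  [load 475/625]
  150 → stock rod 1  [load 625/625]
  200 → stock rod 2 (new)  [load 200/625]
  325 → stock rod 2  [load 525/625]
  325 → stock rod 3 (new)  [load 325/625]
  100 → stock rod 2  [load 625/625]
  450 → stock rod 4 (new)  [load 450/625]
  125 → stock rod 3  [load 450/625]
4 stock rods opened.

4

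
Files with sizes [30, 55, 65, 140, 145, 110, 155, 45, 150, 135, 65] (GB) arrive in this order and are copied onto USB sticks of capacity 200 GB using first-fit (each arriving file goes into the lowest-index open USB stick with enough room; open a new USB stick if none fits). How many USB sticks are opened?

7

  30 → USB stick 1 (new)  [load 30/200]
  55 → USB stick 1  [load 85/200]
  65 → USB stick 1  [load 150/200]
  140 → USB stick 2 (new)  [load 140/200]
  145 → USB stick 3 (new)  [load 145/200]
  110 → USB stick 4 (new)  [load 110/200]
  155 → USB stick 5 (new)  [load 155/200]
  45 → USB stick 1  [load 195/200]
  150 → USB stick 6 (new)  [load 150/200]
  135 → USB stick 7 (new)  [load 135/200]
  65 → USB stick 4  [load 175/200]
7 USB sticks opened.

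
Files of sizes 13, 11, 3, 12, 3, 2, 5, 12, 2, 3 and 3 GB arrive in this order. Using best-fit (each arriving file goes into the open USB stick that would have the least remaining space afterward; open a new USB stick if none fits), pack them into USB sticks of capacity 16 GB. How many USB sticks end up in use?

  13 → USB stick 1 (new)  [load 13/16]
  11 → USB stick 2 (new)  [load 11/16]
  3 → USB stick 1  [load 16/16]
  12 → USB stick 3 (new)  [load 12/16]
  3 → USB stick 3  [load 15/16]
  2 → USB stick 2  [load 13/16]
  5 → USB stick 4 (new)  [load 5/16]
  12 → USB stick 5 (new)  [load 12/16]
  2 → USB stick 2  [load 15/16]
  3 → USB stick 5  [load 15/16]
  3 → USB stick 4  [load 8/16]
5 USB sticks opened.

5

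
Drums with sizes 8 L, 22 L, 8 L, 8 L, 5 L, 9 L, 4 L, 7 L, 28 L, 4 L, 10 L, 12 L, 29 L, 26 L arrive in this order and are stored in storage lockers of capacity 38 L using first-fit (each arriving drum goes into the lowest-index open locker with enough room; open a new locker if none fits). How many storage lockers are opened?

5

  8 → locker 1 (new)  [load 8/38]
  22 → locker 1  [load 30/38]
  8 → locker 1  [load 38/38]
  8 → locker 2 (new)  [load 8/38]
  5 → locker 2  [load 13/38]
  9 → locker 2  [load 22/38]
  4 → locker 2  [load 26/38]
  7 → locker 2  [load 33/38]
  28 → locker 3 (new)  [load 28/38]
  4 → locker 2  [load 37/38]
  10 → locker 3  [load 38/38]
  12 → locker 4 (new)  [load 12/38]
  29 → locker 5 (new)  [load 29/38]
  26 → locker 4  [load 38/38]
5 storage lockers opened.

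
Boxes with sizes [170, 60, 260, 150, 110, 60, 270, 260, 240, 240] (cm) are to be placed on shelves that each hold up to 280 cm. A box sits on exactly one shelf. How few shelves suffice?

7

Total = 270 + 260 + 260 + 240 + 240 + 170 + 150 + 110 + 60 + 60 = 1820 cm.
Lower bound: ⌈1820/280⌉ = 7 shelves.
A packing using 7 shelves:
  shelf 1: 270 = 270
  shelf 2: 260 = 260
  shelf 3: 260 = 260
  shelf 4: 240 = 240
  shelf 5: 240 = 240
  shelf 6: 170 + 110 = 280
  shelf 7: 150 + 60 + 60 = 270
This matches the lower bound, so 7 is optimal.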